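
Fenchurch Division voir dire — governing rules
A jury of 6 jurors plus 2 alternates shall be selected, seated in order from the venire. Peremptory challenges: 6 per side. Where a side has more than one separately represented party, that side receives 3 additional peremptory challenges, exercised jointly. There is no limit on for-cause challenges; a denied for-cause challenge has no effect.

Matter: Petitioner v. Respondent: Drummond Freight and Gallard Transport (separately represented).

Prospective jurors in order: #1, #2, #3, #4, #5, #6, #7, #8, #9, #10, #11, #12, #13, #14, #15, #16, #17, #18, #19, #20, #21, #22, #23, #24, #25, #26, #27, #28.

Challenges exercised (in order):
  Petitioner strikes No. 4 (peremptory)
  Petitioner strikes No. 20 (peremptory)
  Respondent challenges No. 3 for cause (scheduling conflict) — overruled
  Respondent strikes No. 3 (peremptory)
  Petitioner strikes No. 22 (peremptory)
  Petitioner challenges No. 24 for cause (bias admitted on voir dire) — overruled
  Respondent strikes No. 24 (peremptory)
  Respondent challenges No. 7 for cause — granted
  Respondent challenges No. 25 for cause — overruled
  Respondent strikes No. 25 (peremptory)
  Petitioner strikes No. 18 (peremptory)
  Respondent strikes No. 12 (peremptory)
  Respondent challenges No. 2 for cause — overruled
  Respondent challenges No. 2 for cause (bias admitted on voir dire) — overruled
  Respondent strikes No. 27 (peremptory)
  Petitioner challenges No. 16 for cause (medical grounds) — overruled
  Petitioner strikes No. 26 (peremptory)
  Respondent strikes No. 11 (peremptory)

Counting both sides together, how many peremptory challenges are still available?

Petitioner allotment: 6. Respondent allotment: 6 base + 3 multi-party = 9.
Petitioner peremptories used: #4, #20, #22, #18, #26 — 5 (for-cause on #24, #16 don't count).
Respondent peremptories used: #3, #24, #25, #12, #27, #11 — 6 (for-cause on #3, #7, #25, #2, #2 don't count).
Remaining: (6 − 5) + (9 − 6) = 4.

4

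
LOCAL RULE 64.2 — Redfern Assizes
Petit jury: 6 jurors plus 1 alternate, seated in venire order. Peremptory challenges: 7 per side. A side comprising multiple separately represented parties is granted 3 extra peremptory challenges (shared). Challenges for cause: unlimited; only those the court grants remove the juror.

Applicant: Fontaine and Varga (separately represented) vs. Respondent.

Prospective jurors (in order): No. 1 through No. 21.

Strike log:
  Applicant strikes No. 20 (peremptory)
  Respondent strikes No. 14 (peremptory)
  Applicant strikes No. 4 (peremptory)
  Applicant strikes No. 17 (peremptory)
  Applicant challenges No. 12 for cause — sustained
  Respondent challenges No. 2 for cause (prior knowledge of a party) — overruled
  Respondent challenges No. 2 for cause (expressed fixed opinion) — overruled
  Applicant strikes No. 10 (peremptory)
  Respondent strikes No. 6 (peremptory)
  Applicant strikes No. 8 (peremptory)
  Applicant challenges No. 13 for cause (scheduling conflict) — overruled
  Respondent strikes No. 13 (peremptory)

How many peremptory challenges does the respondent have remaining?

Respondent allotment: 7.
Respondent peremptories used: #14, #6, #13 — 3 (for-cause on #2, #2 don't count).
Remaining: 7 − 3 = 4.

4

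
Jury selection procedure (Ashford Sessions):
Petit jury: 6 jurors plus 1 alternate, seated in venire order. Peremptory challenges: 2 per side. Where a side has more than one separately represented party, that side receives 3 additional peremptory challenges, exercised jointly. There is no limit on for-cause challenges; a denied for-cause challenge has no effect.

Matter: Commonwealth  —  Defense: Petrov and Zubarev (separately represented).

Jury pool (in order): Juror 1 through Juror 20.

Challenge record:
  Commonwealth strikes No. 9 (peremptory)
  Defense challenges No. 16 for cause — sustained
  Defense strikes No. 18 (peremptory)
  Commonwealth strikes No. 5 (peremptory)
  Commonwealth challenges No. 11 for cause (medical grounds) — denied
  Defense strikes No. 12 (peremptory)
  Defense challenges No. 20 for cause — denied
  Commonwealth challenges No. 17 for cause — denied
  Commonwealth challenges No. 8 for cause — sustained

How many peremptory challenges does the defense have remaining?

3

Defense allotment: 2 base + 3 multi-party = 5.
Defense peremptories used: #18, #12 — 2 (for-cause on #16, #20 don't count).
Remaining: 5 − 2 = 3.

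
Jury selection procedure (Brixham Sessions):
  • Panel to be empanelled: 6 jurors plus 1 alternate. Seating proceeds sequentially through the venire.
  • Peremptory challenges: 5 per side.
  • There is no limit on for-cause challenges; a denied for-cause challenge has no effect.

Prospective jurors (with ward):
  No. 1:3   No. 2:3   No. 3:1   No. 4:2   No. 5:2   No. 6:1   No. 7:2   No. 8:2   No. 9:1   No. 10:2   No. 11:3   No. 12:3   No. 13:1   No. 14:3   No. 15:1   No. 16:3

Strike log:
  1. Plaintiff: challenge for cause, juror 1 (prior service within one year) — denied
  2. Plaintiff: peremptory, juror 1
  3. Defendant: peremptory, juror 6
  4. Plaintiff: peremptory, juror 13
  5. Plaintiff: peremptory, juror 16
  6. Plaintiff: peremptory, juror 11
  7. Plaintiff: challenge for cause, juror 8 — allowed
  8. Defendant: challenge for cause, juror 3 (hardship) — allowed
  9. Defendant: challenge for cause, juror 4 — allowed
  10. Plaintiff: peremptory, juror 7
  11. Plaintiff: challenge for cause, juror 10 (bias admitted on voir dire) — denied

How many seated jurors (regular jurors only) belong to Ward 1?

1

Removed: #1, #3, #4, #6, #7, #8, #11, #13, #16.
Seated jurors 1–6: #2, #5, #9, #10, #12, #14 (alternates #15 not counted).
Of those, in Ward 1: #9 → 1.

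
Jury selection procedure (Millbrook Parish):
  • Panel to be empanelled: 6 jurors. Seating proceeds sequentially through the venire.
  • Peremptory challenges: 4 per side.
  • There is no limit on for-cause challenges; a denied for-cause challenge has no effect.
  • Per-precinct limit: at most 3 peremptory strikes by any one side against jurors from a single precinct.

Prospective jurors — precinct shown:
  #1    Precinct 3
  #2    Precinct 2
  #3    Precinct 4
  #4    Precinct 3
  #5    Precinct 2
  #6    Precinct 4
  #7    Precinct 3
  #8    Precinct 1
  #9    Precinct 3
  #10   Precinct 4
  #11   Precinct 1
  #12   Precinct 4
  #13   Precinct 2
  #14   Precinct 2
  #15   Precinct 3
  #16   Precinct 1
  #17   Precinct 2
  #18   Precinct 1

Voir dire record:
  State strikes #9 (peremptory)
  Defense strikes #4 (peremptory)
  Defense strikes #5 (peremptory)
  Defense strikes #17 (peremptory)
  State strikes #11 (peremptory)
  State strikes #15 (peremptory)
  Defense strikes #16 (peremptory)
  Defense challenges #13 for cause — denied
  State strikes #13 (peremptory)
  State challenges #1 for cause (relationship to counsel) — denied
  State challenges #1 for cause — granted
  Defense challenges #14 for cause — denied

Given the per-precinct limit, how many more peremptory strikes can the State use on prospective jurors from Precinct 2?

State peremptories so far: #9, #11, #15, #13 — 4 of 4 used, 0 left overall.
Against Precinct 2: #13 — 1 used; per-precinct cap 3 leaves 2.
Binding limit: min(0, 2) = 0.

0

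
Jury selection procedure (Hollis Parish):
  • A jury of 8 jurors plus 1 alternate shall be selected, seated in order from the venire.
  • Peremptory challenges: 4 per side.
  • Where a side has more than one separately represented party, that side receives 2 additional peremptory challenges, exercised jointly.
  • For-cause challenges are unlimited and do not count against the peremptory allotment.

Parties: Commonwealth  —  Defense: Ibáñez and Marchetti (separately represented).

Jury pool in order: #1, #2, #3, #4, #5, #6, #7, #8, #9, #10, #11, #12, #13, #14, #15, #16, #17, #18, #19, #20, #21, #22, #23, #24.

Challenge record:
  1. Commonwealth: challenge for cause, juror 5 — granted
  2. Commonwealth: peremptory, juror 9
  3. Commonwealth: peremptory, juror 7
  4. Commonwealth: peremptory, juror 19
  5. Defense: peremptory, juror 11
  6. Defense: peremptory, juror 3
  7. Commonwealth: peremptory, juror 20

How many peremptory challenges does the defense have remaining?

4

Defense allotment: 4 base + 2 multi-party = 6.
Defense peremptories used: #11, #3 — 2.
Remaining: 6 − 2 = 4.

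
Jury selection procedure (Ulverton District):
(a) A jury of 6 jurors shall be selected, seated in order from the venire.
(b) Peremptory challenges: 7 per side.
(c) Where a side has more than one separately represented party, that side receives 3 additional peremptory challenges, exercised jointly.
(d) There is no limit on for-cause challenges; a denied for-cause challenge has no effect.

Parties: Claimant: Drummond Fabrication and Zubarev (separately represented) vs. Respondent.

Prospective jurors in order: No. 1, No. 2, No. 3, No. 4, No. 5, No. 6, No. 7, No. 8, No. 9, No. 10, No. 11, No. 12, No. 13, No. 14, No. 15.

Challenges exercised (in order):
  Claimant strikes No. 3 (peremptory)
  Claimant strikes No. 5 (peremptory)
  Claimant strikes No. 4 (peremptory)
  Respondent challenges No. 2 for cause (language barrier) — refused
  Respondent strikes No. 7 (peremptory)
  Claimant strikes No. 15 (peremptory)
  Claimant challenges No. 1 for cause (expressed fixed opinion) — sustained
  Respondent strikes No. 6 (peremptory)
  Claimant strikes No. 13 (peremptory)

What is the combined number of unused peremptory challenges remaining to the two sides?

10

Claimant allotment: 7 base + 3 multi-party = 10. Respondent allotment: 7.
Claimant peremptories used: #3, #5, #4, #15, #13 — 5 (the for-cause on #1 doesn't count).
Respondent peremptories used: #7, #6 — 2 (the for-cause on #2 doesn't count).
Remaining: (10 − 5) + (7 − 2) = 10.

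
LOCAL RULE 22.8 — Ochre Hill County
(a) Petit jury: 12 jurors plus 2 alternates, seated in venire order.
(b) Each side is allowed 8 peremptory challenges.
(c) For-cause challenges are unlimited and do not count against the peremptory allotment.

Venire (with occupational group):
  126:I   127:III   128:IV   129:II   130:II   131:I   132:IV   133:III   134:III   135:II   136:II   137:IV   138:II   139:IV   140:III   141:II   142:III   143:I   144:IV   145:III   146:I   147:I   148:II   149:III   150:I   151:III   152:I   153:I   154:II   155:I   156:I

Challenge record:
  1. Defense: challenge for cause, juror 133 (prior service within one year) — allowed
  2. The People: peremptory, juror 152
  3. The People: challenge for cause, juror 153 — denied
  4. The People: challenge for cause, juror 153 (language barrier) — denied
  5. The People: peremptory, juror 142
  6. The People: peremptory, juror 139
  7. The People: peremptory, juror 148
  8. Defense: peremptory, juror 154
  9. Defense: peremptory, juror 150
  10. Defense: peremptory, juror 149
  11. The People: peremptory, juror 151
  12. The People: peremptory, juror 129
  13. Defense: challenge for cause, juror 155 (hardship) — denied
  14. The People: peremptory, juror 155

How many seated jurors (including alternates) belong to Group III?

3

Removed: #129, #133, #139, #142, #148, #149, #150, #151, #152, #154, #155.
Seated (14 incl. alternates): #126, #127, #128, #130, #131, #132, #134, #135, #136, #137, #138, #140, #141, #143.
Of those, in Group III: #127, #134, #140 → 3.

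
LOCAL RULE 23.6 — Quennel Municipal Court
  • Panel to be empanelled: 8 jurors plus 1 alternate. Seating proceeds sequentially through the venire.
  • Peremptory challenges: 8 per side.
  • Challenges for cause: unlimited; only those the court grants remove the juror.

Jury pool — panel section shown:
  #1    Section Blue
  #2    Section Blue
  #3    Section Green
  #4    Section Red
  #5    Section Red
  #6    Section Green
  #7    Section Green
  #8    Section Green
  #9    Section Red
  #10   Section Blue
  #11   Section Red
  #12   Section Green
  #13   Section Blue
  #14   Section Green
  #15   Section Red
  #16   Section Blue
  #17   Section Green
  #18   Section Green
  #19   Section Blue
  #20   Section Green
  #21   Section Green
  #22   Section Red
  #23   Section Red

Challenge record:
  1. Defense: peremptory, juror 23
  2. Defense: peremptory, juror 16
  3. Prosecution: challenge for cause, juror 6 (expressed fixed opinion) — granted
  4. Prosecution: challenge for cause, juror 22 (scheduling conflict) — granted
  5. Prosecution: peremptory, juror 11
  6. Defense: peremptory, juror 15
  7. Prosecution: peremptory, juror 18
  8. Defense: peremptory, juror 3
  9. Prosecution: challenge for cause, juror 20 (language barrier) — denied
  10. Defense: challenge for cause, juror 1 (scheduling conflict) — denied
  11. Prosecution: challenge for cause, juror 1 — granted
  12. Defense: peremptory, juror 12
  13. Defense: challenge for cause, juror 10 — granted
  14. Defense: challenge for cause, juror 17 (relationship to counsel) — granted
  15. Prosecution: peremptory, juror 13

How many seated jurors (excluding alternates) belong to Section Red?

Removed: #1, #3, #6, #10, #11, #12, #13, #15, #16, #17, #18, #22, #23.
Seated jurors 1–8: #2, #4, #5, #7, #8, #9, #14, #19 (alternates #20 not counted).
Of those, in Section Red: #4, #5, #9 → 3.

3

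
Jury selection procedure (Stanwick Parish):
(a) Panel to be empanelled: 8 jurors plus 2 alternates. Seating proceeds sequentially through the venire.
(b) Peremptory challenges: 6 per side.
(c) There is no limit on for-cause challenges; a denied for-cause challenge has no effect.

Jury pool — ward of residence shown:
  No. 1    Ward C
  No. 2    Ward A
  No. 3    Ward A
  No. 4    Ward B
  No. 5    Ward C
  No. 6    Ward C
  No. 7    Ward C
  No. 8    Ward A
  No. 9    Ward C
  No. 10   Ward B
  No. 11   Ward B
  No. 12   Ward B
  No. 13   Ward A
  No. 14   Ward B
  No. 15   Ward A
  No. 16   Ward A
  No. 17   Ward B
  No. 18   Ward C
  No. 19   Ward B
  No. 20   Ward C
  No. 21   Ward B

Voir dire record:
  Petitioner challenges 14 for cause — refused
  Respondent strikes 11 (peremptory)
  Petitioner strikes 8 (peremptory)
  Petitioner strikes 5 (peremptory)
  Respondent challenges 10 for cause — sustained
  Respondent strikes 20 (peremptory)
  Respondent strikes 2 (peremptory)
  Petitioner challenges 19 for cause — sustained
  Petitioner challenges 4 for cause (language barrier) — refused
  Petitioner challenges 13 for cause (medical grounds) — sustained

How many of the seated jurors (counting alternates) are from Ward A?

Removed: #2, #5, #8, #10, #11, #13, #19, #20.
Seated (10 incl. alternates): #1, #3, #4, #6, #7, #9, #12, #14, #15, #16.
Of those, in Ward A: #3, #15, #16 → 3.

3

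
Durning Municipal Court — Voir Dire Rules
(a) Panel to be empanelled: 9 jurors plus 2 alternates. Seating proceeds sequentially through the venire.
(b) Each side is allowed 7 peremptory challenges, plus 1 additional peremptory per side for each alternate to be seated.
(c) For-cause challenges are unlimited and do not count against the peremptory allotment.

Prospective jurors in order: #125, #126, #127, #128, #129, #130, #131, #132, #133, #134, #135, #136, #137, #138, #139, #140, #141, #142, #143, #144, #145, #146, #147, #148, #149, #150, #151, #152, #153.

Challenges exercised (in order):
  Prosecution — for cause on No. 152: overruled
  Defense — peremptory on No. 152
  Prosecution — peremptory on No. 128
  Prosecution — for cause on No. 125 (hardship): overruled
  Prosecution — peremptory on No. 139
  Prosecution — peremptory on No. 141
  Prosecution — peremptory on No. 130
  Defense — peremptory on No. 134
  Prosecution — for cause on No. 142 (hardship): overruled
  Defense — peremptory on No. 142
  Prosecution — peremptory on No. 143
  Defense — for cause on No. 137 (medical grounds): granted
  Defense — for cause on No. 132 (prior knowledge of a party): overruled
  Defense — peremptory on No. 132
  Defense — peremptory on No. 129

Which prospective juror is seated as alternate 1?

144

Removed: #128, #129, #130, #132, #134, #137, #139, #141, #142, #143, #152. (#125 stays — for-cause denied.)
Seating in order: seats 1–9 → #125, #126, #127, #131, #133, #135, #136, #138, #140; alternates → #144, #145.
So alternate 1 is #144.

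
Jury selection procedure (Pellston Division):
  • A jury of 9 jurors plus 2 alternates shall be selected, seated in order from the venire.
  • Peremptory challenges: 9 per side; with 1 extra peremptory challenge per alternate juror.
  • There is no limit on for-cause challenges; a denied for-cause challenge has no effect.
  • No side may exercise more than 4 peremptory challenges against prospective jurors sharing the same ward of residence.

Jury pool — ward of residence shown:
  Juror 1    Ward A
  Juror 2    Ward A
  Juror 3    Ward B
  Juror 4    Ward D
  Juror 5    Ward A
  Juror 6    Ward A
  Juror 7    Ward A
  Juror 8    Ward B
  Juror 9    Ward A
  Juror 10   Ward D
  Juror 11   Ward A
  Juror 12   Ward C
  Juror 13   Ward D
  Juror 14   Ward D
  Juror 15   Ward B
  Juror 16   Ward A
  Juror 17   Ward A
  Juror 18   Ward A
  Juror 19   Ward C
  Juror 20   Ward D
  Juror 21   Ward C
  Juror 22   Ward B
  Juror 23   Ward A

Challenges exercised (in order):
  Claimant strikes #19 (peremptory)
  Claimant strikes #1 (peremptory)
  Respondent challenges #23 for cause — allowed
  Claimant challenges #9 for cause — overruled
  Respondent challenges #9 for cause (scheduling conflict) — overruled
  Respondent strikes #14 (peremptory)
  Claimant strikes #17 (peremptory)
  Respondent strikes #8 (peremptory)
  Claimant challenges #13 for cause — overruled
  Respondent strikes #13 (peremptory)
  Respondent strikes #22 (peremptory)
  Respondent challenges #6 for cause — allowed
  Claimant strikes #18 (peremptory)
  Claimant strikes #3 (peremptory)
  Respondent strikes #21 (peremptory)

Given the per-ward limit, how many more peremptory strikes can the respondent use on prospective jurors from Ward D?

Respondent peremptories so far: #14, #8, #13, #22, #21 — 5 of 11 used, 6 left overall.
Against Ward D: #14, #13 — 2 used; per-ward cap 4 leaves 2.
Binding limit: min(6, 2) = 2.

2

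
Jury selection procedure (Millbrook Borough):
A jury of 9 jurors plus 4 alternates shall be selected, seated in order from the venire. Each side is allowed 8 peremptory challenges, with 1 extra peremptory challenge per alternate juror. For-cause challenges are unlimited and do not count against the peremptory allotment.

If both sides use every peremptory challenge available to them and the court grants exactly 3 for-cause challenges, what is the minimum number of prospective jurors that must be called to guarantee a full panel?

Seats to fill: 9 + 4 alternates = 13.
Peremptories: 8 + 1×4 = 12 per side × 2 sides = 24.
For-cause removals: 3.
Minimum venire: 13 + 24 + 3 = 40.

40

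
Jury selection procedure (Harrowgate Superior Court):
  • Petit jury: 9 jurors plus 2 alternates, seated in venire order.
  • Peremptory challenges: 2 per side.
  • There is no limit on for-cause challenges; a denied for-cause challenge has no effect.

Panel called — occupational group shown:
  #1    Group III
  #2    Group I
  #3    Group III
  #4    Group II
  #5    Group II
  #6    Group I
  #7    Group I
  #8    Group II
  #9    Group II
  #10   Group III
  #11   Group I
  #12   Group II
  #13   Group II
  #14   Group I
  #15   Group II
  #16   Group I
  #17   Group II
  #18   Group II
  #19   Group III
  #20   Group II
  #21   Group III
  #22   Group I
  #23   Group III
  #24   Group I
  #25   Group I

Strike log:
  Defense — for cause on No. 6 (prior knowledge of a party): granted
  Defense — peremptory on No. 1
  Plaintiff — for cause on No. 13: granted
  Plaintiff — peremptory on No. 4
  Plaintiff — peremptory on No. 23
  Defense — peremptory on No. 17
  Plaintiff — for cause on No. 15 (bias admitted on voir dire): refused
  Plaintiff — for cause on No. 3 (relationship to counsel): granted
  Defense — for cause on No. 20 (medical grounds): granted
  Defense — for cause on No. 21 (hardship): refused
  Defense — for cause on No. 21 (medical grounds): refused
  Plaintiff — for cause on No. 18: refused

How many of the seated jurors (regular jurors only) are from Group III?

1

Removed: #1, #3, #4, #6, #13, #17, #20, #23.
Seated jurors 1–9: #2, #5, #7, #8, #9, #10, #11, #12, #14 (alternates #15, #16 not counted).
Of those, in Group III: #10 → 1.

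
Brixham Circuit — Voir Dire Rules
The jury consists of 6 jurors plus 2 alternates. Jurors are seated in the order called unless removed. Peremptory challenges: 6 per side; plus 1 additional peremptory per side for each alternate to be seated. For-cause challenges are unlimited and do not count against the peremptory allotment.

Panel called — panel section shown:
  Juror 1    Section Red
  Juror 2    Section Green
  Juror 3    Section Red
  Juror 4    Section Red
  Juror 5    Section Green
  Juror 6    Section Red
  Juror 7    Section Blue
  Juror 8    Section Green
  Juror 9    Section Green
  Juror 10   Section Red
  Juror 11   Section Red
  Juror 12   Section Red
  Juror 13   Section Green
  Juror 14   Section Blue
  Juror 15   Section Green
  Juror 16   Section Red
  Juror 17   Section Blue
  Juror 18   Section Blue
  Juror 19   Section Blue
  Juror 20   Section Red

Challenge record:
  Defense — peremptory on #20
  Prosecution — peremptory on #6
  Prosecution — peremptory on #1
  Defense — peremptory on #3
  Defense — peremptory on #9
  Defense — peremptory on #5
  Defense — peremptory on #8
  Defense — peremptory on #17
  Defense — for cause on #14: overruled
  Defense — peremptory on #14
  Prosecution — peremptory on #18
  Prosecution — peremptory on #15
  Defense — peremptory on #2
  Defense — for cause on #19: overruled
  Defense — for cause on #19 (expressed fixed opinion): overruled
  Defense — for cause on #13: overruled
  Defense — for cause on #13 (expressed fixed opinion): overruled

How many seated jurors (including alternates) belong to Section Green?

Removed: #1, #2, #3, #5, #6, #8, #9, #14, #15, #17, #18, #20.
Seated (8 incl. alternates): #4, #7, #10, #11, #12, #13, #16, #19.
Of those, in Section Green: #13 → 1.

1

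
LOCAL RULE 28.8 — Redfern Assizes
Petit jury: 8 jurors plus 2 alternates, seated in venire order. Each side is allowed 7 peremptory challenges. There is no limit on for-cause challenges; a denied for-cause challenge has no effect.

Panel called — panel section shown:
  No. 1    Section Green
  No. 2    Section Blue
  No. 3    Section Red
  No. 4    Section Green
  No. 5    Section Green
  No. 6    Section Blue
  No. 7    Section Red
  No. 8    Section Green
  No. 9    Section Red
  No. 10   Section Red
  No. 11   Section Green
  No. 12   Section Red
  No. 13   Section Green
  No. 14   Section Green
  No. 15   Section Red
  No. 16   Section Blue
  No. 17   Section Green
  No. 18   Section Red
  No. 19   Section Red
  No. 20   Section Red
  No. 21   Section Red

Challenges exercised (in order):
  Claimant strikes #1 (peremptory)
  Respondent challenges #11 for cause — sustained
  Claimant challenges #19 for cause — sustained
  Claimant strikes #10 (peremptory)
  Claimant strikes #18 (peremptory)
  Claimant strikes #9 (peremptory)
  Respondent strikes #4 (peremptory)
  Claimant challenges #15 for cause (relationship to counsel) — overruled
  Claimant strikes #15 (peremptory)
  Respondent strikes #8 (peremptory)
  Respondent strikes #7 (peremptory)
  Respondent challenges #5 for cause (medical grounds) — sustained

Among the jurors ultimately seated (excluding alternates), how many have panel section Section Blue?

Removed: #1, #4, #5, #7, #8, #9, #10, #11, #15, #18, #19.
Seated jurors 1–8: #2, #3, #6, #12, #13, #14, #16, #17 (alternates #20, #21 not counted).
Of those, in Section Blue: #2, #6, #16 → 3.

3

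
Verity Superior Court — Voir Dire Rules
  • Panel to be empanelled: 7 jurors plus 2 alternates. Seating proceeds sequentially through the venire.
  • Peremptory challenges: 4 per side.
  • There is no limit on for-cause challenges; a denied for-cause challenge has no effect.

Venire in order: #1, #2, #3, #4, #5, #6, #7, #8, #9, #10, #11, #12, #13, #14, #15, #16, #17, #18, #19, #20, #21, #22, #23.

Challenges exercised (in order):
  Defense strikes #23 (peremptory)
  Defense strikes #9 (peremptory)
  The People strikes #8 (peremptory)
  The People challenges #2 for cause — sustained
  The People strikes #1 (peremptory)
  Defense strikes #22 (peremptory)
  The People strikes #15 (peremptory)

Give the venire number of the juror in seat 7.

11

Removed: #1, #2, #8, #9, #15, #22, #23.
Filling seats in venire order through position 7: #3, #4, #5, #6, #7, #10, #11.
So seat 7 is #11.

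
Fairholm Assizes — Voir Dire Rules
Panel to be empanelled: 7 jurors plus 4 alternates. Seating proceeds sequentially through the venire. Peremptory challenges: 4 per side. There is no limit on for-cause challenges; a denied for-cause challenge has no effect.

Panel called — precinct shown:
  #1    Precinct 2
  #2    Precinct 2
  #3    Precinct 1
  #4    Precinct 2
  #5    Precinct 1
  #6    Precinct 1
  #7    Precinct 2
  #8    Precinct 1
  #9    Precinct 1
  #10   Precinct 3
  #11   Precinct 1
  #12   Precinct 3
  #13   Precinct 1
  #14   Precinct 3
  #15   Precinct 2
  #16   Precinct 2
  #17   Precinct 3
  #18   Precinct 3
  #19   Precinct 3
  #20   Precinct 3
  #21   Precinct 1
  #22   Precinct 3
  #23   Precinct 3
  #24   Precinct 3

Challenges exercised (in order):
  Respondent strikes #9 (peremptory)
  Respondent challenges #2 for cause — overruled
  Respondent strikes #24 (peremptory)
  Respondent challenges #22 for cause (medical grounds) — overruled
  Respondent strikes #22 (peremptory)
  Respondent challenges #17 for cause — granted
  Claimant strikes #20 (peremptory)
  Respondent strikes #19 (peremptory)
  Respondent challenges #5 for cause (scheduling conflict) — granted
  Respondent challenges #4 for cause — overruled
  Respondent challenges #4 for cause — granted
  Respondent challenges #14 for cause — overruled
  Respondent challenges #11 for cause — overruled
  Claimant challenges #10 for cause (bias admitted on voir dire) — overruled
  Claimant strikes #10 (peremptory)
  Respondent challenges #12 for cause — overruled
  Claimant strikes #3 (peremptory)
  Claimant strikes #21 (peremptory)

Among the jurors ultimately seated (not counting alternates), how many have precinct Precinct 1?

Removed: #3, #4, #5, #9, #10, #17, #19, #20, #21, #22, #24.
Seated jurors 1–7: #1, #2, #6, #7, #8, #11, #12 (alternates #13, #14, #15, #16 not counted).
Of those, in Precinct 1: #6, #8, #11 → 3.

3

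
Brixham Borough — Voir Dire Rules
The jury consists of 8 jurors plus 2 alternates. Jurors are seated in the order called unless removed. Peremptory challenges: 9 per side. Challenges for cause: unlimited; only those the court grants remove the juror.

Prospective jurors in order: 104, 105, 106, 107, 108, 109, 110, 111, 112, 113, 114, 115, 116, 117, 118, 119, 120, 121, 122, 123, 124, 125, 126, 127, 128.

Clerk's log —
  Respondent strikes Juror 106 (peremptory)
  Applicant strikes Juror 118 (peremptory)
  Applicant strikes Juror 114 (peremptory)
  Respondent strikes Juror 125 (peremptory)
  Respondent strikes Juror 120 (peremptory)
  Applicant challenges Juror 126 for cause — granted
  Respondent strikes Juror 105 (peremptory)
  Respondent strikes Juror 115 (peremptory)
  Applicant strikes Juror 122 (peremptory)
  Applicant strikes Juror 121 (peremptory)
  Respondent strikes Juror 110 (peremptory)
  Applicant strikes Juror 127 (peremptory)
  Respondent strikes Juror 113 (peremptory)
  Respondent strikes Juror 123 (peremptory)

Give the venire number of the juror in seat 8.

117

Removed: #105, #106, #110, #113, #114, #115, #118, #120, #121, #122, #123, #125, #126, #127.
Seating in order: seats 1–8 → #104, #107, #108, #109, #111, #112, #116, #117; alternates → #119, #124.
So seat 8 is #117.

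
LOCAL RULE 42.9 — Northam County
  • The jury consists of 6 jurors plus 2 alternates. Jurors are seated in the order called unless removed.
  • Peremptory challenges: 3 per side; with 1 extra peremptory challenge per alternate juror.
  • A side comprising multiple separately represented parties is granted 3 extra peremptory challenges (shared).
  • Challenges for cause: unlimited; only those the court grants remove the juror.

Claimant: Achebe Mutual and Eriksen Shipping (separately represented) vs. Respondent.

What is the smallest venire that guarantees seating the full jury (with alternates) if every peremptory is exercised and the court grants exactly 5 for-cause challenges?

Seats to fill: 6 + 2 alternates = 8.
Peremptories — Claimant: 3 + 1×2 + 3 = 8; Respondent: 3 + 1×2 = 5; total 13.
For-cause removals: 5.
Minimum venire: 8 + 13 + 5 = 26.

26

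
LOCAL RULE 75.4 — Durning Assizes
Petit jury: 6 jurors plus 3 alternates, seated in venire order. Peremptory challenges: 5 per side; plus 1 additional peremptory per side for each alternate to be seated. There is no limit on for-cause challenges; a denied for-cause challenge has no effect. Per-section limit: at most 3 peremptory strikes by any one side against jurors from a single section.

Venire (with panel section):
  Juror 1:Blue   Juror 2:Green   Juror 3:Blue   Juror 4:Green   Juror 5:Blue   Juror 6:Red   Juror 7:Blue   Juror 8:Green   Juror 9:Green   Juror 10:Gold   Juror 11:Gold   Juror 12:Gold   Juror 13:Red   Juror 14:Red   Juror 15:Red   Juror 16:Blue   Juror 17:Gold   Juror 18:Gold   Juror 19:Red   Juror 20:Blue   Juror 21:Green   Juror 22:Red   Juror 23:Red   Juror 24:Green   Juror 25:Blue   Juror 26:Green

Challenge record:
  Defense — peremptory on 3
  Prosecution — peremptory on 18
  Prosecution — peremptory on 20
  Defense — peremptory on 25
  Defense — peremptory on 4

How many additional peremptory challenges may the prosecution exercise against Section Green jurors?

3

Prosecution peremptories so far: #18, #20 — 2 of 8 used, 6 left overall.
Against Section Green: none yet — per-section cap 3 leaves 3.
Binding limit: min(6, 3) = 3.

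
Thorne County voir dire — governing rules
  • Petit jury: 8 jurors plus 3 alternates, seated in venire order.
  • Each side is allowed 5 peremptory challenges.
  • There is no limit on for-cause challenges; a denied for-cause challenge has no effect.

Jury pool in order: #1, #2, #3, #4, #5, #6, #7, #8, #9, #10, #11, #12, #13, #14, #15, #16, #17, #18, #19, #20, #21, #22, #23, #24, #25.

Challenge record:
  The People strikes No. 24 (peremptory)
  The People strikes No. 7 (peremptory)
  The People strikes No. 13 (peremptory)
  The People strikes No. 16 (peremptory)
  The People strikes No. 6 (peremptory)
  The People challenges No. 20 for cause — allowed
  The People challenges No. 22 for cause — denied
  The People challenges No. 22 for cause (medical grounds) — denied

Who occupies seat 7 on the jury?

9

Removed: #6, #7, #13, #16, #20, #24. (#22 stays — for-cause denied.)
Filling seats in venire order through position 7: #1, #2, #3, #4, #5, #8, #9.
So seat 7 is #9.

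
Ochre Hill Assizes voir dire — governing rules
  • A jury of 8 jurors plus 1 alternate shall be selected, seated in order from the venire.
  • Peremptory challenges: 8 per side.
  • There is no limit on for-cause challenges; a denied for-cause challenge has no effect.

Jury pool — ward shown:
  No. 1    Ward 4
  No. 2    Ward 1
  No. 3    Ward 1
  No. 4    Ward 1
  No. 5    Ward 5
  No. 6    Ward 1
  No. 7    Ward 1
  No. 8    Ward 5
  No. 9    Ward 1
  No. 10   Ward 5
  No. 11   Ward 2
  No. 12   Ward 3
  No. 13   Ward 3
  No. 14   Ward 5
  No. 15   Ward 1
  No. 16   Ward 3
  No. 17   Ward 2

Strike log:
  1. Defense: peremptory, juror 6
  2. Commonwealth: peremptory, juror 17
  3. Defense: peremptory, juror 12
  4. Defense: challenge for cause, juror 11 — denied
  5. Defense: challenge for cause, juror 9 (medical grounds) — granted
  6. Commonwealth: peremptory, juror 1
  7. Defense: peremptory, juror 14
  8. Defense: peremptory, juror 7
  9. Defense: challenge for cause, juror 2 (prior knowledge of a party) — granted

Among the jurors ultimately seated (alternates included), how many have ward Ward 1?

3

Removed: #1, #2, #6, #7, #9, #12, #14, #17.
Seated (9 incl. alternates): #3, #4, #5, #8, #10, #11, #13, #15, #16.
Of those, in Ward 1: #3, #4, #15 → 3.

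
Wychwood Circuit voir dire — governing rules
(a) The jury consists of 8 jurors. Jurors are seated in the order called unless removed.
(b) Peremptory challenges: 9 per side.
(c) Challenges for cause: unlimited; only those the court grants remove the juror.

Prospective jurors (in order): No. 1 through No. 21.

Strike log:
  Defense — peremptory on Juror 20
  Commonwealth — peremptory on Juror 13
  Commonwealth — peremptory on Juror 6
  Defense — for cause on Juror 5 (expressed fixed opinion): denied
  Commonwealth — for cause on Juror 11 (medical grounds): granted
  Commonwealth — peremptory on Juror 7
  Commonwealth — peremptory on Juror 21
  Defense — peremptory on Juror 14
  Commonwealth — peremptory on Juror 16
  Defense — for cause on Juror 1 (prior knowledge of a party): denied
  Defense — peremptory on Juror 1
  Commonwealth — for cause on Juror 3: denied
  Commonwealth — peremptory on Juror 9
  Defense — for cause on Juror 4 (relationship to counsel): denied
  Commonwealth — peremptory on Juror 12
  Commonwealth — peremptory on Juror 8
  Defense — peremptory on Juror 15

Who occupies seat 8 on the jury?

Removed: #1, #6, #7, #8, #9, #11, #12, #13, #14, #15, #16, #20, #21. (#3, #4, #5 stay — for-cause denied.)
Filling seats in venire order through position 8: #2, #3, #4, #5, #10, #17, #18, #19.
So seat 8 is #19.

19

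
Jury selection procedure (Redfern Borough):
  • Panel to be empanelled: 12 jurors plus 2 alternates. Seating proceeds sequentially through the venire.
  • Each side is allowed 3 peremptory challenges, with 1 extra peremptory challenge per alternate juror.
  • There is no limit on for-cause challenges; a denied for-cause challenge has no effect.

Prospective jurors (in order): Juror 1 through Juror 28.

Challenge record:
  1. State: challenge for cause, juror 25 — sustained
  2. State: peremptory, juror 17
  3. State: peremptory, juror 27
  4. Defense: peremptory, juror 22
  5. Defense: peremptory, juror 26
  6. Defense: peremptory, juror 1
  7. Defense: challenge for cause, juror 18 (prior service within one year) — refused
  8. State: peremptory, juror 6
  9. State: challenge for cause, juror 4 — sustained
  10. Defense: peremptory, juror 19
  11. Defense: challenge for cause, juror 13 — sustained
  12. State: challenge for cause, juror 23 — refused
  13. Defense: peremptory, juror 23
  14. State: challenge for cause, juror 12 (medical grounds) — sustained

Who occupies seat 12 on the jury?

18

Removed: #1, #4, #6, #12, #13, #17, #19, #22, #23, #25, #26, #27. (#18 stays — for-cause denied.)
Filling seats in venire order through position 12: #2, #3, #5, #7, #8, #9, #10, #11, #14, #15, #16, #18.
So seat 12 is #18.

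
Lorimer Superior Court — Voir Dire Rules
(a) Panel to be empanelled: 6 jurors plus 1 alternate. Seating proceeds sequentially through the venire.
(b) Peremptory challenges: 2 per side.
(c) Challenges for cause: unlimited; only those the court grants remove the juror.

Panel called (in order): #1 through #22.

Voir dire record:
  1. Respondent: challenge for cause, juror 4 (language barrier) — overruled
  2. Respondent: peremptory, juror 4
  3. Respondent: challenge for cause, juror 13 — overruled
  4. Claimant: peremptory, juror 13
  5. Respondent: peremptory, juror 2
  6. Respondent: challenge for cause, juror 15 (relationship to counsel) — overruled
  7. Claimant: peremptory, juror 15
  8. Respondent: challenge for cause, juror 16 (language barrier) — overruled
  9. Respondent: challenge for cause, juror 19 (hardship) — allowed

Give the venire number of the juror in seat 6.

8

Removed: #2, #4, #13, #15, #19. (#16 stays — for-cause denied.)
Seating in order: seats 1–6 → #1, #3, #5, #6, #7, #8; alternates → #9.
So seat 6 is #8.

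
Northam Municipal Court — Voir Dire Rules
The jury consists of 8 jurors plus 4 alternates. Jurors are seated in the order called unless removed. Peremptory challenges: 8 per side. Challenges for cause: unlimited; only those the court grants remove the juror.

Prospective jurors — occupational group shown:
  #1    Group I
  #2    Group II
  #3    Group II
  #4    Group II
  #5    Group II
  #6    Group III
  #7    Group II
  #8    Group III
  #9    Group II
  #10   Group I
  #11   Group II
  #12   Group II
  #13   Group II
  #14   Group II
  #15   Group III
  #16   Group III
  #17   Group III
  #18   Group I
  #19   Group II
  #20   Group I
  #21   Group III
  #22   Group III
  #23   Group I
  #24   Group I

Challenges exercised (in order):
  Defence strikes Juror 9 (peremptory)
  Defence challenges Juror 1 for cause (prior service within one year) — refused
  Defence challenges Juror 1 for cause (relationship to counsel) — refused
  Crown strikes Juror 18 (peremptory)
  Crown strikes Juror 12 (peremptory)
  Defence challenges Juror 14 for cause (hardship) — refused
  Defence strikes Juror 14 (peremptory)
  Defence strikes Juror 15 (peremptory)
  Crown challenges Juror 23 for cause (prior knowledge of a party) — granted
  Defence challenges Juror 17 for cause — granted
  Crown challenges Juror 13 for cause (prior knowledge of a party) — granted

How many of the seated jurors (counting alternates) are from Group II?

7

Removed: #9, #12, #13, #14, #15, #17, #18, #23.
Seated (12 incl. alternates): #1, #2, #3, #4, #5, #6, #7, #8, #10, #11, #16, #19.
Of those, in Group II: #2, #3, #4, #5, #7, #11, #19 → 7.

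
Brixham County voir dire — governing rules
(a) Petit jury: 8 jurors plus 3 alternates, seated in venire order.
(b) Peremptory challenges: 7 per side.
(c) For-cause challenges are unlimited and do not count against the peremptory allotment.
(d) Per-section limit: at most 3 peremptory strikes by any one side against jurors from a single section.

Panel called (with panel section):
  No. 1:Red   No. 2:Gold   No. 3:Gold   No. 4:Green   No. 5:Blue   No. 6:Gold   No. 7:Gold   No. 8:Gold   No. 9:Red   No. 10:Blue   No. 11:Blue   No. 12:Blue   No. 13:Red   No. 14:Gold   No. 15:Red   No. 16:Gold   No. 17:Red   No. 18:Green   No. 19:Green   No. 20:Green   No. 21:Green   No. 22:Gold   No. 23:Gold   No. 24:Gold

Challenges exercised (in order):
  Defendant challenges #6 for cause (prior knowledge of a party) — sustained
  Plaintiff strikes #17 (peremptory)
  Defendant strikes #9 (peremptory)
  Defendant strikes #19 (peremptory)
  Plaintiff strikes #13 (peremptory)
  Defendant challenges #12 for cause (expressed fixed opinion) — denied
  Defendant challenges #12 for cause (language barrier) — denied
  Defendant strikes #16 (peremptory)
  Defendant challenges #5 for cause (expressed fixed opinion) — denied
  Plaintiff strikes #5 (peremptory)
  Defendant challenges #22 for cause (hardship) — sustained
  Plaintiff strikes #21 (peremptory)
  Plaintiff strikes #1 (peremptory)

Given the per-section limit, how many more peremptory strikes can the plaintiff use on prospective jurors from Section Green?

Plaintiff peremptories so far: #17, #13, #5, #21, #1 — 5 of 7 used, 2 left overall.
Against Section Green: #21 — 1 used; per-section cap 3 leaves 2.
Binding limit: min(2, 2) = 2.

2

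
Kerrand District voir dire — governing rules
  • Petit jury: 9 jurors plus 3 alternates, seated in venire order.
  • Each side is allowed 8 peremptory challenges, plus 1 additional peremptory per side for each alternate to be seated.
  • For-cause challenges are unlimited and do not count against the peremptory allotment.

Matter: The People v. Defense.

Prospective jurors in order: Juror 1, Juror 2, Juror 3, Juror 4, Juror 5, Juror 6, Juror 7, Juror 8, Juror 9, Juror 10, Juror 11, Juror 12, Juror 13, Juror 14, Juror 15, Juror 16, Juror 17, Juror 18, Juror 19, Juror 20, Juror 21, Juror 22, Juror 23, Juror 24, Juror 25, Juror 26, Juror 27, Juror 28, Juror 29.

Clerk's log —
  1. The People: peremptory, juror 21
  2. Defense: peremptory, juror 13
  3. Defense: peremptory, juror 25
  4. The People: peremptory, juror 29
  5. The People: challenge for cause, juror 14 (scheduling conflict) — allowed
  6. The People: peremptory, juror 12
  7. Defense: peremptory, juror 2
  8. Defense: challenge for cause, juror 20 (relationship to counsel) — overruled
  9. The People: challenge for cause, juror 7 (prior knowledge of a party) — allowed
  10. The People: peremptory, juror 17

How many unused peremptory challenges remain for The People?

The People allotment: 8 base + 1 × 3 alternates = 11.
The People peremptories used: #21, #29, #12, #17 — 4 (for-cause on #14, #7 don't count).
Remaining: 11 − 4 = 7.

7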